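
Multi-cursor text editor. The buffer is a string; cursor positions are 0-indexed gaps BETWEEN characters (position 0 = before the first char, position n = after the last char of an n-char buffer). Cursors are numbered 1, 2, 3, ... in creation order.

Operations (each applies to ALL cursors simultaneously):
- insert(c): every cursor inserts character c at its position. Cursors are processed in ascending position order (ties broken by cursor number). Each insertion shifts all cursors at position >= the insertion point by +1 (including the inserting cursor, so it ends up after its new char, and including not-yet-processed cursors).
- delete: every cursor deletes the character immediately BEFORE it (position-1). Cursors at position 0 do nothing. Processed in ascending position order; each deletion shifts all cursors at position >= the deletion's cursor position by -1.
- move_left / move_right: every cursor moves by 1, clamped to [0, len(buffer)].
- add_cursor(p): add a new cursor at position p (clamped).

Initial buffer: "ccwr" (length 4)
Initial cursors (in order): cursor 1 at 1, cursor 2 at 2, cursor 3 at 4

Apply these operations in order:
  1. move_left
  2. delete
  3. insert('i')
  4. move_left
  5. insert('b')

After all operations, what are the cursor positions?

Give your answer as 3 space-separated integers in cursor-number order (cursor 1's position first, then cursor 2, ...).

After op 1 (move_left): buffer="ccwr" (len 4), cursors c1@0 c2@1 c3@3, authorship ....
After op 2 (delete): buffer="cr" (len 2), cursors c1@0 c2@0 c3@1, authorship ..
After op 3 (insert('i')): buffer="iicir" (len 5), cursors c1@2 c2@2 c3@4, authorship 12.3.
After op 4 (move_left): buffer="iicir" (len 5), cursors c1@1 c2@1 c3@3, authorship 12.3.
After op 5 (insert('b')): buffer="ibbicbir" (len 8), cursors c1@3 c2@3 c3@6, authorship 1122.33.

Answer: 3 3 6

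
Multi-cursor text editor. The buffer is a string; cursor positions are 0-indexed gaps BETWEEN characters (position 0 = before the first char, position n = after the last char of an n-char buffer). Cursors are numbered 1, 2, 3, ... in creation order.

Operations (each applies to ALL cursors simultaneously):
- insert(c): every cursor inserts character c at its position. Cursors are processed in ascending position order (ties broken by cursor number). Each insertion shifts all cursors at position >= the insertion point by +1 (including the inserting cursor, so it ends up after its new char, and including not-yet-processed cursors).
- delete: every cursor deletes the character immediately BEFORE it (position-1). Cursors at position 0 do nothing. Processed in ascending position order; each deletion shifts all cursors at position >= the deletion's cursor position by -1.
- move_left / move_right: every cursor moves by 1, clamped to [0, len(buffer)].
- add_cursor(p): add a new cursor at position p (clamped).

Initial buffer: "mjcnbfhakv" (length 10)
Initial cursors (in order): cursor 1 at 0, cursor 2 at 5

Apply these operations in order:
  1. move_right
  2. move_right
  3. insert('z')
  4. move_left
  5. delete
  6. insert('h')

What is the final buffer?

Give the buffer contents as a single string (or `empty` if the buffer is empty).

Answer: mhzcnbfhzakv

Derivation:
After op 1 (move_right): buffer="mjcnbfhakv" (len 10), cursors c1@1 c2@6, authorship ..........
After op 2 (move_right): buffer="mjcnbfhakv" (len 10), cursors c1@2 c2@7, authorship ..........
After op 3 (insert('z')): buffer="mjzcnbfhzakv" (len 12), cursors c1@3 c2@9, authorship ..1.....2...
After op 4 (move_left): buffer="mjzcnbfhzakv" (len 12), cursors c1@2 c2@8, authorship ..1.....2...
After op 5 (delete): buffer="mzcnbfzakv" (len 10), cursors c1@1 c2@6, authorship .1....2...
After op 6 (insert('h')): buffer="mhzcnbfhzakv" (len 12), cursors c1@2 c2@8, authorship .11....22...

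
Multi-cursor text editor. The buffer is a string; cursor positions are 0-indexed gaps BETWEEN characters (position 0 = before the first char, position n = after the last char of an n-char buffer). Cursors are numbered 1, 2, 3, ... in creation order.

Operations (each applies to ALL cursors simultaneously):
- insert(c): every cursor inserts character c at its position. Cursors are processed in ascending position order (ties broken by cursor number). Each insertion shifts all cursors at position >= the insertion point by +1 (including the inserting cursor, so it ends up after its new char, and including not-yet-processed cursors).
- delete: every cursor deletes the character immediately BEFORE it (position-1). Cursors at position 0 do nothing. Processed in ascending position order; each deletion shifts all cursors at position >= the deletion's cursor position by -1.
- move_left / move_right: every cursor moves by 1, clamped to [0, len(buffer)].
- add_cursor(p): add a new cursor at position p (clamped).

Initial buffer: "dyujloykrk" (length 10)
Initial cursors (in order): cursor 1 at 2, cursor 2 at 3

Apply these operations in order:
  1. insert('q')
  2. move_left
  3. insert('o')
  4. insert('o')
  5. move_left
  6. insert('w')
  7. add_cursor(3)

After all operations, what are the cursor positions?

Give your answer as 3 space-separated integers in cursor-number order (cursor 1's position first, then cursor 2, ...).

After op 1 (insert('q')): buffer="dyquqjloykrk" (len 12), cursors c1@3 c2@5, authorship ..1.2.......
After op 2 (move_left): buffer="dyquqjloykrk" (len 12), cursors c1@2 c2@4, authorship ..1.2.......
After op 3 (insert('o')): buffer="dyoquoqjloykrk" (len 14), cursors c1@3 c2@6, authorship ..11.22.......
After op 4 (insert('o')): buffer="dyooquooqjloykrk" (len 16), cursors c1@4 c2@8, authorship ..111.222.......
After op 5 (move_left): buffer="dyooquooqjloykrk" (len 16), cursors c1@3 c2@7, authorship ..111.222.......
After op 6 (insert('w')): buffer="dyowoquowoqjloykrk" (len 18), cursors c1@4 c2@9, authorship ..1111.2222.......
After op 7 (add_cursor(3)): buffer="dyowoquowoqjloykrk" (len 18), cursors c3@3 c1@4 c2@9, authorship ..1111.2222.......

Answer: 4 9 3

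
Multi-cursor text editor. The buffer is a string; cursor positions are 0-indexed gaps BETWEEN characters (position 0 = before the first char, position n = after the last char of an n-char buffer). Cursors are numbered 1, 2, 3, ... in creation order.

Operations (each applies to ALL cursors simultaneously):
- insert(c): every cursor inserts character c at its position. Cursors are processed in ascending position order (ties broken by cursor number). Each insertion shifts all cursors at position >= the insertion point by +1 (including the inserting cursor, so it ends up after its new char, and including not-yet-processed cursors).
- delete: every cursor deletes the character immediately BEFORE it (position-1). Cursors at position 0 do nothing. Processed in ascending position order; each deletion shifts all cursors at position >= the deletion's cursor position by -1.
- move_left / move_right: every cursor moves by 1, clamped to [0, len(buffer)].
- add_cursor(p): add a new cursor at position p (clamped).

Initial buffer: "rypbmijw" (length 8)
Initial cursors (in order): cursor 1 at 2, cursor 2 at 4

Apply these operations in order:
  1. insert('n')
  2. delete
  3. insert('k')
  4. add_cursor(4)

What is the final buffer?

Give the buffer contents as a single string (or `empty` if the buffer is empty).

Answer: rykpbkmijw

Derivation:
After op 1 (insert('n')): buffer="rynpbnmijw" (len 10), cursors c1@3 c2@6, authorship ..1..2....
After op 2 (delete): buffer="rypbmijw" (len 8), cursors c1@2 c2@4, authorship ........
After op 3 (insert('k')): buffer="rykpbkmijw" (len 10), cursors c1@3 c2@6, authorship ..1..2....
After op 4 (add_cursor(4)): buffer="rykpbkmijw" (len 10), cursors c1@3 c3@4 c2@6, authorship ..1..2....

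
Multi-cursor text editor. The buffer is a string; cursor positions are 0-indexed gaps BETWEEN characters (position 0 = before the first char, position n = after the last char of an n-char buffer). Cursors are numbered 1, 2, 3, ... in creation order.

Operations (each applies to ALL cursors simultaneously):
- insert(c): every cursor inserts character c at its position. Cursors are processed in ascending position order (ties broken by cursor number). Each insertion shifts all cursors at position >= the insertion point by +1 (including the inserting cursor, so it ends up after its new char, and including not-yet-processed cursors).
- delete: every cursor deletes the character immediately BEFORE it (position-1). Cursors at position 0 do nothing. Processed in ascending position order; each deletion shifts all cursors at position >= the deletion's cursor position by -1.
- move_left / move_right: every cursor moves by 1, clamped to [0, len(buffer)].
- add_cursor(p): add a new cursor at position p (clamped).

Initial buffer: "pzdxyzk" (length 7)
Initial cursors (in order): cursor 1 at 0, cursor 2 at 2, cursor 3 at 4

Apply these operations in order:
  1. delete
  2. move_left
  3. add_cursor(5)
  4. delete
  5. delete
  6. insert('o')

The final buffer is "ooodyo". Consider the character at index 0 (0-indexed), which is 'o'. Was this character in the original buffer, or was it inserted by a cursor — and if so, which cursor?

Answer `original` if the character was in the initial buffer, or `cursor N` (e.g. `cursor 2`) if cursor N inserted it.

Answer: cursor 1

Derivation:
After op 1 (delete): buffer="pdyzk" (len 5), cursors c1@0 c2@1 c3@2, authorship .....
After op 2 (move_left): buffer="pdyzk" (len 5), cursors c1@0 c2@0 c3@1, authorship .....
After op 3 (add_cursor(5)): buffer="pdyzk" (len 5), cursors c1@0 c2@0 c3@1 c4@5, authorship .....
After op 4 (delete): buffer="dyz" (len 3), cursors c1@0 c2@0 c3@0 c4@3, authorship ...
After op 5 (delete): buffer="dy" (len 2), cursors c1@0 c2@0 c3@0 c4@2, authorship ..
After op 6 (insert('o')): buffer="ooodyo" (len 6), cursors c1@3 c2@3 c3@3 c4@6, authorship 123..4
Authorship (.=original, N=cursor N): 1 2 3 . . 4
Index 0: author = 1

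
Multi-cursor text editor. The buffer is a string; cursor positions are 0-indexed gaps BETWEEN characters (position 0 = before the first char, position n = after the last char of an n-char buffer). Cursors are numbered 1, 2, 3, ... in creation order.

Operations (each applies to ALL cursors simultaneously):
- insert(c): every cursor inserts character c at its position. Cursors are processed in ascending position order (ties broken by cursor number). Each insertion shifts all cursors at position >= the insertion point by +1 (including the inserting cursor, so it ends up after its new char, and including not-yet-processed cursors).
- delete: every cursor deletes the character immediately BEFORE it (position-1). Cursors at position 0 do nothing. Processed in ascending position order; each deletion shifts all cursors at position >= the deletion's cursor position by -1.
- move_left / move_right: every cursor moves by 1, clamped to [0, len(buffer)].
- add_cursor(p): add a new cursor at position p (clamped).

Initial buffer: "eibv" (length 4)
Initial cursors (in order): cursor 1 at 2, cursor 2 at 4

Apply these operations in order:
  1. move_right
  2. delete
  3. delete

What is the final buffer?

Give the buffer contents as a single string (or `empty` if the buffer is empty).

Answer: empty

Derivation:
After op 1 (move_right): buffer="eibv" (len 4), cursors c1@3 c2@4, authorship ....
After op 2 (delete): buffer="ei" (len 2), cursors c1@2 c2@2, authorship ..
After op 3 (delete): buffer="" (len 0), cursors c1@0 c2@0, authorship 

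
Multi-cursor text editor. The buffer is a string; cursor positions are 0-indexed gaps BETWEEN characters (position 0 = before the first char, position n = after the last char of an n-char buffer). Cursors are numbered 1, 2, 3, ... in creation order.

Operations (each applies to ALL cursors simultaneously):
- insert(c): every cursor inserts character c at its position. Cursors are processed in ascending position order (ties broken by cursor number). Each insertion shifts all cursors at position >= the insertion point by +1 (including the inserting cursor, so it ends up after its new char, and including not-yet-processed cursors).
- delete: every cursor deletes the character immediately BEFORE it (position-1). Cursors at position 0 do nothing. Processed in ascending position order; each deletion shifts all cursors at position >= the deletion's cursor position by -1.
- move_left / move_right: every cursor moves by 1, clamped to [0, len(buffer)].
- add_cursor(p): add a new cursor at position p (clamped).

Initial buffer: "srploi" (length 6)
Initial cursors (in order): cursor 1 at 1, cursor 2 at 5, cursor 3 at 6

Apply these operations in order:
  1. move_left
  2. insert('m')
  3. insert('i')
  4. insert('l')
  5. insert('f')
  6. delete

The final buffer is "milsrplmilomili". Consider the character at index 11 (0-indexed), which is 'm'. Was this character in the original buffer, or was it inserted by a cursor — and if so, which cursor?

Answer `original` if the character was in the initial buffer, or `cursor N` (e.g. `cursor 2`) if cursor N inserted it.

Answer: cursor 3

Derivation:
After op 1 (move_left): buffer="srploi" (len 6), cursors c1@0 c2@4 c3@5, authorship ......
After op 2 (insert('m')): buffer="msrplmomi" (len 9), cursors c1@1 c2@6 c3@8, authorship 1....2.3.
After op 3 (insert('i')): buffer="misrplmiomii" (len 12), cursors c1@2 c2@8 c3@11, authorship 11....22.33.
After op 4 (insert('l')): buffer="milsrplmilomili" (len 15), cursors c1@3 c2@10 c3@14, authorship 111....222.333.
After op 5 (insert('f')): buffer="milfsrplmilfomilfi" (len 18), cursors c1@4 c2@12 c3@17, authorship 1111....2222.3333.
After op 6 (delete): buffer="milsrplmilomili" (len 15), cursors c1@3 c2@10 c3@14, authorship 111....222.333.
Authorship (.=original, N=cursor N): 1 1 1 . . . . 2 2 2 . 3 3 3 .
Index 11: author = 3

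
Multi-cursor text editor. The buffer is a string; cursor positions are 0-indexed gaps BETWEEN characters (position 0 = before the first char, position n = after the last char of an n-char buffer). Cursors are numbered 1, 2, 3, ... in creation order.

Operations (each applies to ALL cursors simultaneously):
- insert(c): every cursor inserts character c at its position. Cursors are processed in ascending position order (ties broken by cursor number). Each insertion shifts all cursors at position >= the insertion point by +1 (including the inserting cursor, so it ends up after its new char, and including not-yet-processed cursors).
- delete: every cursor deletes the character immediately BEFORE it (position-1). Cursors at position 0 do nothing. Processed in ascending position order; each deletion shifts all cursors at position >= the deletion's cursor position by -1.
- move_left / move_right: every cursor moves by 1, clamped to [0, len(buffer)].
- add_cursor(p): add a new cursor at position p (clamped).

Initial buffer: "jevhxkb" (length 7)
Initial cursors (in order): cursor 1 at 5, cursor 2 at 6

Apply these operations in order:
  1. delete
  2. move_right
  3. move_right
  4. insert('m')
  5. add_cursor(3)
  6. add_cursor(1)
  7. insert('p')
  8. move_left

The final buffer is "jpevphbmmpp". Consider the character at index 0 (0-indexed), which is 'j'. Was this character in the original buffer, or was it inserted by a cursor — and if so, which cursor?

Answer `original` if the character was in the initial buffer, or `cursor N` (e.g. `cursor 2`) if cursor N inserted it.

After op 1 (delete): buffer="jevhb" (len 5), cursors c1@4 c2@4, authorship .....
After op 2 (move_right): buffer="jevhb" (len 5), cursors c1@5 c2@5, authorship .....
After op 3 (move_right): buffer="jevhb" (len 5), cursors c1@5 c2@5, authorship .....
After op 4 (insert('m')): buffer="jevhbmm" (len 7), cursors c1@7 c2@7, authorship .....12
After op 5 (add_cursor(3)): buffer="jevhbmm" (len 7), cursors c3@3 c1@7 c2@7, authorship .....12
After op 6 (add_cursor(1)): buffer="jevhbmm" (len 7), cursors c4@1 c3@3 c1@7 c2@7, authorship .....12
After op 7 (insert('p')): buffer="jpevphbmmpp" (len 11), cursors c4@2 c3@5 c1@11 c2@11, authorship .4..3..1212
After op 8 (move_left): buffer="jpevphbmmpp" (len 11), cursors c4@1 c3@4 c1@10 c2@10, authorship .4..3..1212
Authorship (.=original, N=cursor N): . 4 . . 3 . . 1 2 1 2
Index 0: author = original

Answer: original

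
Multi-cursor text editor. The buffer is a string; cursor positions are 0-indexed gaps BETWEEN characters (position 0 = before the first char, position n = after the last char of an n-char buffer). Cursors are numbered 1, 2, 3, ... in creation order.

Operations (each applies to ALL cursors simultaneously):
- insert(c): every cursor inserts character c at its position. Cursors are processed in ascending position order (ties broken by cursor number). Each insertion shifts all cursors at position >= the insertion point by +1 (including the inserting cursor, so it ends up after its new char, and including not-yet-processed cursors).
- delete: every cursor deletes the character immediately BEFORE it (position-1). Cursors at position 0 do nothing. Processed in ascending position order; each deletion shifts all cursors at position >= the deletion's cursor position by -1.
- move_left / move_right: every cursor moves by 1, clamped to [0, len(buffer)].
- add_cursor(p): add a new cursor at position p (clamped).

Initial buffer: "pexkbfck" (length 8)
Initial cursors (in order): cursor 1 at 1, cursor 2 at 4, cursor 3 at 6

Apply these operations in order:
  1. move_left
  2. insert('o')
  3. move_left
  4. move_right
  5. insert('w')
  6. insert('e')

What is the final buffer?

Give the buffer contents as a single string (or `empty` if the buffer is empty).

Answer: owepexowekbowefck

Derivation:
After op 1 (move_left): buffer="pexkbfck" (len 8), cursors c1@0 c2@3 c3@5, authorship ........
After op 2 (insert('o')): buffer="opexokbofck" (len 11), cursors c1@1 c2@5 c3@8, authorship 1...2..3...
After op 3 (move_left): buffer="opexokbofck" (len 11), cursors c1@0 c2@4 c3@7, authorship 1...2..3...
After op 4 (move_right): buffer="opexokbofck" (len 11), cursors c1@1 c2@5 c3@8, authorship 1...2..3...
After op 5 (insert('w')): buffer="owpexowkbowfck" (len 14), cursors c1@2 c2@7 c3@11, authorship 11...22..33...
After op 6 (insert('e')): buffer="owepexowekbowefck" (len 17), cursors c1@3 c2@9 c3@14, authorship 111...222..333...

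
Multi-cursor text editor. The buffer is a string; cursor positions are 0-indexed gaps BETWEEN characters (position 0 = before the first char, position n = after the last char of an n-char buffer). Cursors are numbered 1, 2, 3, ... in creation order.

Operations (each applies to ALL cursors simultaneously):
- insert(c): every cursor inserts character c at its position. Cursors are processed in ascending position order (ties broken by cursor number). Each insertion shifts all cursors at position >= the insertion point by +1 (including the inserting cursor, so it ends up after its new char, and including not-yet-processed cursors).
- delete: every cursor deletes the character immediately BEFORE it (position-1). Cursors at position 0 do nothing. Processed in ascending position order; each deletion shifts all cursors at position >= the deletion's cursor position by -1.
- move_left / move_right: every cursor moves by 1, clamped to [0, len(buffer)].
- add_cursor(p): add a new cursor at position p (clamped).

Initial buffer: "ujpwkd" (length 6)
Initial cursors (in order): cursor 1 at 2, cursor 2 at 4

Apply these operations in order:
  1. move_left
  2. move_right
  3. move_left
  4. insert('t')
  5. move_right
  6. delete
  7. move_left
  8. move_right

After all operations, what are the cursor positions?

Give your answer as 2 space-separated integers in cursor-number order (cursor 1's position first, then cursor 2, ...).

Answer: 2 4

Derivation:
After op 1 (move_left): buffer="ujpwkd" (len 6), cursors c1@1 c2@3, authorship ......
After op 2 (move_right): buffer="ujpwkd" (len 6), cursors c1@2 c2@4, authorship ......
After op 3 (move_left): buffer="ujpwkd" (len 6), cursors c1@1 c2@3, authorship ......
After op 4 (insert('t')): buffer="utjptwkd" (len 8), cursors c1@2 c2@5, authorship .1..2...
After op 5 (move_right): buffer="utjptwkd" (len 8), cursors c1@3 c2@6, authorship .1..2...
After op 6 (delete): buffer="utptkd" (len 6), cursors c1@2 c2@4, authorship .1.2..
After op 7 (move_left): buffer="utptkd" (len 6), cursors c1@1 c2@3, authorship .1.2..
After op 8 (move_right): buffer="utptkd" (len 6), cursors c1@2 c2@4, authorship .1.2..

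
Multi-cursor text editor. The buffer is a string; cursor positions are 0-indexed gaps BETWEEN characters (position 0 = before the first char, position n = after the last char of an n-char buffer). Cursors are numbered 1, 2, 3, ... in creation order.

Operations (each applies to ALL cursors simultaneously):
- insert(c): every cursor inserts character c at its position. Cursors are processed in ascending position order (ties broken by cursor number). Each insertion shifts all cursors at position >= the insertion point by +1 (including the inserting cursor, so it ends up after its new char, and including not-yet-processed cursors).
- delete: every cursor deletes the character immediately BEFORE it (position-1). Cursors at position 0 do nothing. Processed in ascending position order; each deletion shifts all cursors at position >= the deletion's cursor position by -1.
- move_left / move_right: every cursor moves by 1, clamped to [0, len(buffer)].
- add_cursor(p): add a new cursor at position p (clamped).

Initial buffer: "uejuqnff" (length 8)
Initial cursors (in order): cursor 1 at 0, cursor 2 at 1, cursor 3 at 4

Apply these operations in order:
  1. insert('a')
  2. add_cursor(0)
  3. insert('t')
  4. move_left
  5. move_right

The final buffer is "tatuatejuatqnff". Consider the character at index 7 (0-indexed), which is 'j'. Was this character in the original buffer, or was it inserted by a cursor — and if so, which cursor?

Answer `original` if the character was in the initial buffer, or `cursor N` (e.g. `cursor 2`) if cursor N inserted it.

Answer: original

Derivation:
After op 1 (insert('a')): buffer="auaejuaqnff" (len 11), cursors c1@1 c2@3 c3@7, authorship 1.2...3....
After op 2 (add_cursor(0)): buffer="auaejuaqnff" (len 11), cursors c4@0 c1@1 c2@3 c3@7, authorship 1.2...3....
After op 3 (insert('t')): buffer="tatuatejuatqnff" (len 15), cursors c4@1 c1@3 c2@6 c3@11, authorship 411.22...33....
After op 4 (move_left): buffer="tatuatejuatqnff" (len 15), cursors c4@0 c1@2 c2@5 c3@10, authorship 411.22...33....
After op 5 (move_right): buffer="tatuatejuatqnff" (len 15), cursors c4@1 c1@3 c2@6 c3@11, authorship 411.22...33....
Authorship (.=original, N=cursor N): 4 1 1 . 2 2 . . . 3 3 . . . .
Index 7: author = original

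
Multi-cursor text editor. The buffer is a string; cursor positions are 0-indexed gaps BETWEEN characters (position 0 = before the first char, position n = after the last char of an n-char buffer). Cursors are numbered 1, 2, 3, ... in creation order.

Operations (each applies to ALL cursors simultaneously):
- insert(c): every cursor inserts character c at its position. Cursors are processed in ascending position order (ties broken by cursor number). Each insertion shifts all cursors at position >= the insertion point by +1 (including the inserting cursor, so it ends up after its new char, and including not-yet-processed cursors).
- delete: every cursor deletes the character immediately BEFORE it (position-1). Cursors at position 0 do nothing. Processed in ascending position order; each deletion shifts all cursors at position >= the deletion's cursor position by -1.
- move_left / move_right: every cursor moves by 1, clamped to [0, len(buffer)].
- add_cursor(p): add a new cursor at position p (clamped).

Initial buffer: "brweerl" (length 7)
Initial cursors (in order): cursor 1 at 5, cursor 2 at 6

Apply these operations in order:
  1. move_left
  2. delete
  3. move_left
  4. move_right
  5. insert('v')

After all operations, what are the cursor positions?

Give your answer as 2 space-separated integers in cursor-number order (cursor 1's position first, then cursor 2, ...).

After op 1 (move_left): buffer="brweerl" (len 7), cursors c1@4 c2@5, authorship .......
After op 2 (delete): buffer="brwrl" (len 5), cursors c1@3 c2@3, authorship .....
After op 3 (move_left): buffer="brwrl" (len 5), cursors c1@2 c2@2, authorship .....
After op 4 (move_right): buffer="brwrl" (len 5), cursors c1@3 c2@3, authorship .....
After op 5 (insert('v')): buffer="brwvvrl" (len 7), cursors c1@5 c2@5, authorship ...12..

Answer: 5 5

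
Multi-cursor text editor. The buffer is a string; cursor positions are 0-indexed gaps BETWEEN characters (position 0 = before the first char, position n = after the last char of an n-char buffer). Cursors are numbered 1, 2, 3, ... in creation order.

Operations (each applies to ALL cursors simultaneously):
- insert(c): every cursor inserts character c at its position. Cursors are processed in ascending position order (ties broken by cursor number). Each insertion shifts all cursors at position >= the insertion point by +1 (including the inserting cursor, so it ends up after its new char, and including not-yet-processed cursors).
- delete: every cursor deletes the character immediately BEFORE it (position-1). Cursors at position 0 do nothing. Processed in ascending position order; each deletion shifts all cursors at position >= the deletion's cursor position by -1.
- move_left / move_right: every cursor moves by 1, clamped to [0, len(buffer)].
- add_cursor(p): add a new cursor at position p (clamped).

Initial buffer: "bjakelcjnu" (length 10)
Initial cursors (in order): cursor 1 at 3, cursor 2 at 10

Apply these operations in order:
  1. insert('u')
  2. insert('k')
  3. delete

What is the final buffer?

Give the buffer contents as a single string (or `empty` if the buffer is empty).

Answer: bjaukelcjnuu

Derivation:
After op 1 (insert('u')): buffer="bjaukelcjnuu" (len 12), cursors c1@4 c2@12, authorship ...1.......2
After op 2 (insert('k')): buffer="bjaukkelcjnuuk" (len 14), cursors c1@5 c2@14, authorship ...11.......22
After op 3 (delete): buffer="bjaukelcjnuu" (len 12), cursors c1@4 c2@12, authorship ...1.......2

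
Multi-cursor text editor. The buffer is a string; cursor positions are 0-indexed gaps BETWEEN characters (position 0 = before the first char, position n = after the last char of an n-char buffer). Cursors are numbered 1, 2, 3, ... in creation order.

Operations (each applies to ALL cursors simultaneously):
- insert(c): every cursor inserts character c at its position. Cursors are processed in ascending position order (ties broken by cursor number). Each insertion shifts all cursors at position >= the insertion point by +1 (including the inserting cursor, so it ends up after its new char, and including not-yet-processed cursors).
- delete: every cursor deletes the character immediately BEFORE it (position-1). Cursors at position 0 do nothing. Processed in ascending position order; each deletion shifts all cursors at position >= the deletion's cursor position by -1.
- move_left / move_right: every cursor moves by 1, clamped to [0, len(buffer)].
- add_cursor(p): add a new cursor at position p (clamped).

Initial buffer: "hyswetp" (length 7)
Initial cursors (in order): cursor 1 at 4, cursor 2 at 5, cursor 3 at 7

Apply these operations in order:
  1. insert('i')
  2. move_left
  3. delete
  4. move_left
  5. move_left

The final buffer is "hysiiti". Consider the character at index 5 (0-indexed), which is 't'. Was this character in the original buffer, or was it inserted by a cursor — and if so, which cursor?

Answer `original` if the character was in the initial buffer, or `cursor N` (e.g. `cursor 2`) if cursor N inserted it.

After op 1 (insert('i')): buffer="hyswieitpi" (len 10), cursors c1@5 c2@7 c3@10, authorship ....1.2..3
After op 2 (move_left): buffer="hyswieitpi" (len 10), cursors c1@4 c2@6 c3@9, authorship ....1.2..3
After op 3 (delete): buffer="hysiiti" (len 7), cursors c1@3 c2@4 c3@6, authorship ...12.3
After op 4 (move_left): buffer="hysiiti" (len 7), cursors c1@2 c2@3 c3@5, authorship ...12.3
After op 5 (move_left): buffer="hysiiti" (len 7), cursors c1@1 c2@2 c3@4, authorship ...12.3
Authorship (.=original, N=cursor N): . . . 1 2 . 3
Index 5: author = original

Answer: original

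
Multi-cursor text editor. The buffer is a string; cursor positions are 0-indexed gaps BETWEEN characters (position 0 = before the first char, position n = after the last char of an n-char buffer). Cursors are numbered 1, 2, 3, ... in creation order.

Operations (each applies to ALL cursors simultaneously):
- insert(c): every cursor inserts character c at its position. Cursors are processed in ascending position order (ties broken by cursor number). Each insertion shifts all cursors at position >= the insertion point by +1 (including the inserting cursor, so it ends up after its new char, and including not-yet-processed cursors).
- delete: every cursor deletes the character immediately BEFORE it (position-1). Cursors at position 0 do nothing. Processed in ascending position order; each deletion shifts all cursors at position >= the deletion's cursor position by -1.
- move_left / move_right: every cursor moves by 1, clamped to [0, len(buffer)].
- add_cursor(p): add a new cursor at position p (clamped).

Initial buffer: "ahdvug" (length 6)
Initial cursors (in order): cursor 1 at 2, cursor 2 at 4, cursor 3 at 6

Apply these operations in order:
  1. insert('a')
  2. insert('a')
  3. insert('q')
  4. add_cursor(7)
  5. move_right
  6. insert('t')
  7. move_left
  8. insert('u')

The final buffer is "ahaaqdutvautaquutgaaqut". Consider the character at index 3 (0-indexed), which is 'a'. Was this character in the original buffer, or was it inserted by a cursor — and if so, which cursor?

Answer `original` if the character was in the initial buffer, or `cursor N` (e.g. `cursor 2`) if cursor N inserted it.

Answer: cursor 1

Derivation:
After op 1 (insert('a')): buffer="ahadvauga" (len 9), cursors c1@3 c2@6 c3@9, authorship ..1..2..3
After op 2 (insert('a')): buffer="ahaadvaaugaa" (len 12), cursors c1@4 c2@8 c3@12, authorship ..11..22..33
After op 3 (insert('q')): buffer="ahaaqdvaaqugaaq" (len 15), cursors c1@5 c2@10 c3@15, authorship ..111..222..333
After op 4 (add_cursor(7)): buffer="ahaaqdvaaqugaaq" (len 15), cursors c1@5 c4@7 c2@10 c3@15, authorship ..111..222..333
After op 5 (move_right): buffer="ahaaqdvaaqugaaq" (len 15), cursors c1@6 c4@8 c2@11 c3@15, authorship ..111..222..333
After op 6 (insert('t')): buffer="ahaaqdtvataqutgaaqt" (len 19), cursors c1@7 c4@10 c2@14 c3@19, authorship ..111.1.2422.2.3333
After op 7 (move_left): buffer="ahaaqdtvataqutgaaqt" (len 19), cursors c1@6 c4@9 c2@13 c3@18, authorship ..111.1.2422.2.3333
After op 8 (insert('u')): buffer="ahaaqdutvautaquutgaaqut" (len 23), cursors c1@7 c4@11 c2@16 c3@22, authorship ..111.11.24422.22.33333
Authorship (.=original, N=cursor N): . . 1 1 1 . 1 1 . 2 4 4 2 2 . 2 2 . 3 3 3 3 3
Index 3: author = 1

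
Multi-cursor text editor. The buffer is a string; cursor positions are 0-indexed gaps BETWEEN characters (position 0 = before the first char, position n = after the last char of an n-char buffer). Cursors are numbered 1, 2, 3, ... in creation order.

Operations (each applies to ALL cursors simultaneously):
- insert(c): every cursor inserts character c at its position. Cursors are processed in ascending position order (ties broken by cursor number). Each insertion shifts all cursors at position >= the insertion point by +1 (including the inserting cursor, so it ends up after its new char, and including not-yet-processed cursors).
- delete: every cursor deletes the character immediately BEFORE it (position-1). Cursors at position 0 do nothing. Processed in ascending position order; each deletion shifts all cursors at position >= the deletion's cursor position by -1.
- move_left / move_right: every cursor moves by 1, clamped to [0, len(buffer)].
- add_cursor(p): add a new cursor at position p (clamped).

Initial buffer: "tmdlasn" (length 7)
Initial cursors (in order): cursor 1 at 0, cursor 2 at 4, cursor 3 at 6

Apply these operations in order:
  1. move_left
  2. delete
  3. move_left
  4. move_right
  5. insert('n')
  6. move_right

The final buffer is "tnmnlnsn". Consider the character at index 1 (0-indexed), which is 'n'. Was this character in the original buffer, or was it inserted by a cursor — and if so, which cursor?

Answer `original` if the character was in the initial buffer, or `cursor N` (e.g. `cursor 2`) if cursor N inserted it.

Answer: cursor 1

Derivation:
After op 1 (move_left): buffer="tmdlasn" (len 7), cursors c1@0 c2@3 c3@5, authorship .......
After op 2 (delete): buffer="tmlsn" (len 5), cursors c1@0 c2@2 c3@3, authorship .....
After op 3 (move_left): buffer="tmlsn" (len 5), cursors c1@0 c2@1 c3@2, authorship .....
After op 4 (move_right): buffer="tmlsn" (len 5), cursors c1@1 c2@2 c3@3, authorship .....
After op 5 (insert('n')): buffer="tnmnlnsn" (len 8), cursors c1@2 c2@4 c3@6, authorship .1.2.3..
After op 6 (move_right): buffer="tnmnlnsn" (len 8), cursors c1@3 c2@5 c3@7, authorship .1.2.3..
Authorship (.=original, N=cursor N): . 1 . 2 . 3 . .
Index 1: author = 1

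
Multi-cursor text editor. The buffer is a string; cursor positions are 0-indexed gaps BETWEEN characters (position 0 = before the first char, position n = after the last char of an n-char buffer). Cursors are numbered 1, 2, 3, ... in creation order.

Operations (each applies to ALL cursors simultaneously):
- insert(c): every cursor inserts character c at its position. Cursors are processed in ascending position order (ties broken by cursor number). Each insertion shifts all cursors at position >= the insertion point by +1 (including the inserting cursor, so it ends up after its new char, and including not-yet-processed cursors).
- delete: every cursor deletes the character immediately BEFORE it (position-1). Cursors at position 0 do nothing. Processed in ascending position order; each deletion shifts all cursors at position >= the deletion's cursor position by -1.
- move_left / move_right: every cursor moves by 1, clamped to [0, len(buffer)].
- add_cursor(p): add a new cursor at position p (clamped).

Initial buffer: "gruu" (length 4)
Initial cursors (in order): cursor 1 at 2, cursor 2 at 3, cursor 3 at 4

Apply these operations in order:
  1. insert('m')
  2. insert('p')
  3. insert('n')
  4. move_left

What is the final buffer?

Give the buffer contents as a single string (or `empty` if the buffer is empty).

After op 1 (insert('m')): buffer="grmumum" (len 7), cursors c1@3 c2@5 c3@7, authorship ..1.2.3
After op 2 (insert('p')): buffer="grmpumpump" (len 10), cursors c1@4 c2@7 c3@10, authorship ..11.22.33
After op 3 (insert('n')): buffer="grmpnumpnumpn" (len 13), cursors c1@5 c2@9 c3@13, authorship ..111.222.333
After op 4 (move_left): buffer="grmpnumpnumpn" (len 13), cursors c1@4 c2@8 c3@12, authorship ..111.222.333

Answer: grmpnumpnumpn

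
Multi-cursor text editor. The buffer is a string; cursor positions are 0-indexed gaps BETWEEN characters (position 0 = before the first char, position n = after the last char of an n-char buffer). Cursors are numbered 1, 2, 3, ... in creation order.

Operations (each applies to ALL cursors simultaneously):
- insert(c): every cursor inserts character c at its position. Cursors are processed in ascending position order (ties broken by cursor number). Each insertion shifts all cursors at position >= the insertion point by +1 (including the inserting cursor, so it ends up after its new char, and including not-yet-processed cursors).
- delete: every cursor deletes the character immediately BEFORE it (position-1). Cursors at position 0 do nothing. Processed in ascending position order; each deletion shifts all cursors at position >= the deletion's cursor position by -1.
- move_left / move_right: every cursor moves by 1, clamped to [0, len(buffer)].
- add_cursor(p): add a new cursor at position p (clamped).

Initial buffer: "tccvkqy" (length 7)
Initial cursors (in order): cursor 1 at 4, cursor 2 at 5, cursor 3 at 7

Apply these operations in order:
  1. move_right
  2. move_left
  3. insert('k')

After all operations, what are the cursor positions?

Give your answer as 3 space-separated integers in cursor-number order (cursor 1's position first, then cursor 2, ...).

After op 1 (move_right): buffer="tccvkqy" (len 7), cursors c1@5 c2@6 c3@7, authorship .......
After op 2 (move_left): buffer="tccvkqy" (len 7), cursors c1@4 c2@5 c3@6, authorship .......
After op 3 (insert('k')): buffer="tccvkkkqky" (len 10), cursors c1@5 c2@7 c3@9, authorship ....1.2.3.

Answer: 5 7 9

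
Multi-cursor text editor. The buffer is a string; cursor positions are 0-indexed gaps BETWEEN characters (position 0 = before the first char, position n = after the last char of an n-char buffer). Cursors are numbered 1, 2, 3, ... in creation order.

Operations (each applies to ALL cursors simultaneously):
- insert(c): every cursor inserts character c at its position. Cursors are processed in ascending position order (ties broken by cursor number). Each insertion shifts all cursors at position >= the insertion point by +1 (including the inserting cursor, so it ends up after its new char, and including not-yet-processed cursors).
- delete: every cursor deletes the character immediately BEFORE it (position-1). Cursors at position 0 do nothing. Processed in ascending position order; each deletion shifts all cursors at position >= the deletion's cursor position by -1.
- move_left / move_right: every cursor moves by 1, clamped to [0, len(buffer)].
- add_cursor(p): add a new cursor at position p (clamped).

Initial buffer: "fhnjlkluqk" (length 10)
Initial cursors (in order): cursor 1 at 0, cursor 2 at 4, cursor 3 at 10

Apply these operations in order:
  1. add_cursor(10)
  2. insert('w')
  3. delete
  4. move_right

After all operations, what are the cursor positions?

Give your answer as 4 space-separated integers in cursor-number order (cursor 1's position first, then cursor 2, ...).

After op 1 (add_cursor(10)): buffer="fhnjlkluqk" (len 10), cursors c1@0 c2@4 c3@10 c4@10, authorship ..........
After op 2 (insert('w')): buffer="wfhnjwlkluqkww" (len 14), cursors c1@1 c2@6 c3@14 c4@14, authorship 1....2......34
After op 3 (delete): buffer="fhnjlkluqk" (len 10), cursors c1@0 c2@4 c3@10 c4@10, authorship ..........
After op 4 (move_right): buffer="fhnjlkluqk" (len 10), cursors c1@1 c2@5 c3@10 c4@10, authorship ..........

Answer: 1 5 10 10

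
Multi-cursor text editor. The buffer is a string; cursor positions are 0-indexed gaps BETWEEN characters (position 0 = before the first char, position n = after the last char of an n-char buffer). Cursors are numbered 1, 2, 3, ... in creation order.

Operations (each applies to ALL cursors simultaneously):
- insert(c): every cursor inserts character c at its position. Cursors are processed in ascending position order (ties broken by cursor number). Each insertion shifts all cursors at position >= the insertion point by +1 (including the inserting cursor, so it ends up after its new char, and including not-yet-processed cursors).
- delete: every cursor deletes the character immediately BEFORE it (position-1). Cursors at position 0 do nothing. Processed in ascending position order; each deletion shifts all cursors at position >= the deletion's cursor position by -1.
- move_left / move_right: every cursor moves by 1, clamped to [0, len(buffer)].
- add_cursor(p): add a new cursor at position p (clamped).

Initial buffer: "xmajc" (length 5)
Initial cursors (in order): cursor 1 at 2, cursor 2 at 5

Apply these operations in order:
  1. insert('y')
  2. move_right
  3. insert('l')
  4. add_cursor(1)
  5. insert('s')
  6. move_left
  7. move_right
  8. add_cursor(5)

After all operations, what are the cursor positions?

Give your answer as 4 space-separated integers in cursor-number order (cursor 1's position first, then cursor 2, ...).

After op 1 (insert('y')): buffer="xmyajcy" (len 7), cursors c1@3 c2@7, authorship ..1...2
After op 2 (move_right): buffer="xmyajcy" (len 7), cursors c1@4 c2@7, authorship ..1...2
After op 3 (insert('l')): buffer="xmyaljcyl" (len 9), cursors c1@5 c2@9, authorship ..1.1..22
After op 4 (add_cursor(1)): buffer="xmyaljcyl" (len 9), cursors c3@1 c1@5 c2@9, authorship ..1.1..22
After op 5 (insert('s')): buffer="xsmyalsjcyls" (len 12), cursors c3@2 c1@7 c2@12, authorship .3.1.11..222
After op 6 (move_left): buffer="xsmyalsjcyls" (len 12), cursors c3@1 c1@6 c2@11, authorship .3.1.11..222
After op 7 (move_right): buffer="xsmyalsjcyls" (len 12), cursors c3@2 c1@7 c2@12, authorship .3.1.11..222
After op 8 (add_cursor(5)): buffer="xsmyalsjcyls" (len 12), cursors c3@2 c4@5 c1@7 c2@12, authorship .3.1.11..222

Answer: 7 12 2 5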